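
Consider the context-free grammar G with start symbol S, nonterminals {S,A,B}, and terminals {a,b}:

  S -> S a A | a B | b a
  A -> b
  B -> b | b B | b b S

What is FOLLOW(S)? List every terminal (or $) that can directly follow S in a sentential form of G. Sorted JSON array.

Compute FIRST by fixpoint:
[1]
  A via A→b: +{b}
  B via B→b: +{b}
  S via S→a B: +{a}
  S via S→b a: +{b}
  S: {a,b}  A: {b}  B: {b}
[2] (no change)
  S: {a,b}  A: {b}  B: {b}

FOLLOW sets:
seed FOLLOW(S) with $
iter 1:
  S→S a A: FOLLOW(S) ⊇ FIRST(a) = {a}; new: +{a}
  S→S a A: FOLLOW(A) ⊇ FOLLOW(S) ⊇ {$,a}; new: +{$,a}
  S→a B: FOLLOW(B) ⊇ FOLLOW(S) ⊇ {$,a}; new: +{$,a}
  S: {$,a}  A: {$,a}  B: {$,a}
iter 2: (no change)
  S: {$,a}  A: {$,a}  B: {$,a}

FOLLOW(S) = ["$", "a"]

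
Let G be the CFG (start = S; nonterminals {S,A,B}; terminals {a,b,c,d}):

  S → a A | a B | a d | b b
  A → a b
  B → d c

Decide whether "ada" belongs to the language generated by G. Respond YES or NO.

Convert to CNF:
  S -> T0 A | T0 B | T0 T2 | T1 T1
  A -> T0 T1
  B -> T2 T3
  T0 -> a
  T1 -> b
  T2 -> d
  T3 -> c

CYK fill:
  cell(0,0) a: {T0}  orig:{}
  cell(1,1) d: {T2}  orig:{}
  cell(2,2) a: {T0}  orig:{}
  cell(0,1) ad: {S}
  cell(1,2) da: ∅
  cell(0,2) ada: ∅

S ∉ T[0,2] ⇒ NO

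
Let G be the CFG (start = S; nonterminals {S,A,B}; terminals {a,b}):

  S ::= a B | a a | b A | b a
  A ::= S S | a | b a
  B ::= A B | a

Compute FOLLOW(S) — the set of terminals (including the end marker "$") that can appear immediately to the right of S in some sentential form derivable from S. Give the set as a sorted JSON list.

Compute FIRST by fixpoint:
iter 1:
  A via A→a: +{a}
  A via A→b a: +{b}
  B via B→A B: +{a,b}
  S via S→a B: +{a}
  S via S→b A: +{b}
  FIRST[S]={a,b}  FIRST[A]={a,b}  FIRST[B]={a,b}
iter 2: — fixpoint
  FIRST[S]={a,b}  FIRST[A]={a,b}  FIRST[B]={a,b}

Compute FOLLOW by fixpoint:
seed FOLLOW(S) with $
pass 1:
  A→S S: FOLLOW(S) ⊇ FIRST(S) = {a,b}; new: +{a,b}
  B→A B: FOLLOW(A) ⊇ FIRST(B) = {a,b}; new: +{a,b}
  S→a B: FOLLOW(B) ⊇ FOLLOW(S) ⊇ {$,a,b}; new: +{$,a,b}
  S→b A: FOLLOW(A) ⊇ FOLLOW(S) ⊇ {$,a,b}; new: +{$}
  S: {$,a,b}  A: {$,a,b}  B: {$,a,b}
pass 2: — fixpoint
  S: {$,a,b}  A: {$,a,b}  B: {$,a,b}

FOLLOW(S) = ["$", "a", "b"]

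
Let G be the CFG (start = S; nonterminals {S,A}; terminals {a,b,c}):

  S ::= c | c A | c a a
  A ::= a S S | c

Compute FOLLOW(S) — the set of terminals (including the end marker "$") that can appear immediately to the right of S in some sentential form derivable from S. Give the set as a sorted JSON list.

Compute FIRST by fixpoint:
pass 1:
  A via A→a S S: +{a}
  A via A→c: +{c}
  S via S→c: +{c}
  S: {c}  A: {a,c}
pass 2: (no change)
  S: {c}  A: {a,c}

FOLLOW sets:
FOLLOW(S) := {$}
iter 1:
  A→a S S: FOLLOW(S) ⊇ FIRST(S) = {c}; new: +{c}
  S→c A: FOLLOW(A) ⊇ FOLLOW(S) ⊇ {$,c}; new: +{$,c}
  FOLLOW[S]={$,c}  FOLLOW[A]={$,c}
iter 2: — fixpoint
  FOLLOW[S]={$,c}  FOLLOW[A]={$,c}

FOLLOW(S) = ["$", "c"]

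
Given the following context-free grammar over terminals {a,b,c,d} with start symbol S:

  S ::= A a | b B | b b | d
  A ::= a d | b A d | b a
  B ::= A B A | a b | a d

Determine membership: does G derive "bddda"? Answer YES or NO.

Convert to CNF:
  S -> A T0 | T2 B | T2 T2 | d
  A -> T0 T1 | T2 T0 | T2 X3
  B -> A X4 | T0 T1 | T0 T2
  T0 -> a
  T1 -> d
  T2 -> b
  X3 -> A T1
  X4 -> B A

CYK table (by increasing span):
  T[0,0] 'b' = {T2}  orig:{}
  T[1,1] 'd' = {S,T1}  orig:{S}
  T[2,2] 'd' = {S,T1}  orig:{S}
  T[3,3] 'd' = {S,T1}  orig:{S}
  T[4,4] 'a' = {T0}  orig:{}
  T[0,1] 'bd' = ∅
  T[1,2] 'dd' = ∅
  T[2,3] 'dd' = ∅
  T[3,4] 'da' = ∅
  T[0,2] 'bdd' = ∅
  T[1,3] 'ddd' = ∅
  T[2,4] 'dda' = ∅
  T[0,3] 'bddd' = ∅
  T[1,4] 'ddda' = ∅
  T[0,4] 'bddda' = ∅

S ∉ T[0,4] ⇒ NO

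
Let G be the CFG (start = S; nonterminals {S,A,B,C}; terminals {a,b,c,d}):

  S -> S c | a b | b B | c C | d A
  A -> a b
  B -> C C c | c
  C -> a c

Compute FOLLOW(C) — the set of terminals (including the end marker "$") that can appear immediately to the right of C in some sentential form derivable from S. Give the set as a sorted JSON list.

FIRST iteration:
[1]
  A via A→a b: +{a}
  B via B→c: +{c}
  C via C→a c: +{a}
  S via S→a b: +{a}
  S via S→b B: +{b}
  S via S→c C: +{c}
  S via S→d A: +{d}
  S: {a,b,c,d}  A: {a}  B: {c}  C: {a}
[2]
  B via B→C C c: +{a}
  S: {a,b,c,d}  A: {a}  B: {a,c}  C: {a}
[3] (stable)
  S: {a,b,c,d}  A: {a}  B: {a,c}  C: {a}

Compute FOLLOW by fixpoint:
initialize: $ ∈ FOLLOW(S)
pass 1:
  B→C C c: FOLLOW(C) ⊇ FIRST(C) = {a}; new: +{a}
  B→C C c: FOLLOW(C) ⊇ FIRST(c) = {c}; new: +{c}
  S→S c: FOLLOW(S) ⊇ FIRST(c) = {c}; new: +{c}
  S→b B: FOLLOW(B) ⊇ FOLLOW(S) ⊇ {$,c}; new: +{$,c}
  S→c C: FOLLOW(C) ⊇ FOLLOW(S) ⊇ {$,c}; new: +{$}
  S→d A: FOLLOW(A) ⊇ FOLLOW(S) ⊇ {$,c}; new: +{$,c}
  S: {$,c}  A: {$,c}  B: {$,c}  C: {$,a,c}
pass 2: (no change)
  S: {$,c}  A: {$,c}  B: {$,c}  C: {$,a,c}

FOLLOW(C) = ["$", "a", "c"]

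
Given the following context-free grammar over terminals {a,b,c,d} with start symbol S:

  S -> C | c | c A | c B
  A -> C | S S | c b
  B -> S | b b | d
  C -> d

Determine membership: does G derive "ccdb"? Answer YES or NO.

Convert to CNF:
  S -> T0 A | T0 B | c | d
  A -> S S | T0 T1 | d
  B -> T0 A | T0 B | T1 T1 | c | d
  C -> d
  T0 -> c
  T1 -> b

CYK table (by increasing span):
  cell(0,0) c: {B,S,T0}  orig:{B,S}
  cell(1,1) c: {B,S,T0}  orig:{B,S}
  cell(2,2) d: {A,B,C,S}
  cell(3,3) b: {T1}  orig:{}
  cell(0,1) cc: {A,B,S}
  cell(1,2) cd: {A,B,S}
  cell(2,3) db: ∅
  cell(0,2) ccd: {A,B,S}
  cell(1,3) cdb: ∅
  cell(0,3) ccdb: ∅

S ∉ T[0,3] ⇒ NO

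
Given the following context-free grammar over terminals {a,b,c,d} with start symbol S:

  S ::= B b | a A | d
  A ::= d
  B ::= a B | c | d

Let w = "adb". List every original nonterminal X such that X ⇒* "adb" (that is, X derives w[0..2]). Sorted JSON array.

CNF form of G:
  S -> B T1 | T0 A | d
  A -> d
  B -> T0 B | c | d
  T0 -> a
  T1 -> b

CYK table (by increasing span) (cells [i..j] with 0 ≤ i ≤ j ≤ 2 only):
  T[0,0] 'a' = {T0}  orig:{}
  T[1,1] 'd' = {A,B,S}
  T[2,2] 'b' = {T1}  orig:{}
  T[0,1] 'ad' = {B,S}
  T[1,2] 'db' = {S}
  T[0,2] 'adb' = {S}

Original NTs in T[0,2] deriving "adb": ["S"]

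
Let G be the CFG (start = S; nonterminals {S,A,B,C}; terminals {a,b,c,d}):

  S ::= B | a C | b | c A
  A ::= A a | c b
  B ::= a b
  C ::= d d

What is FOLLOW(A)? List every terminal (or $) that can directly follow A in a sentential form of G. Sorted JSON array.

FIRST sets, iterate to fixpoint:
pass 1:
  A via A→c b: +{c}
  B via B→a b: +{a}
  C via C→d d: +{d}
  S via S→B: +{a}
  S via S→b: +{b}
  S via S→c A: +{c}
  FIRST(S)={a,b,c}  FIRST(A)={c}  FIRST(B)={a}  FIRST(C)={d}
pass 2: (stable)
  FIRST(S)={a,b,c}  FIRST(A)={c}  FIRST(B)={a}  FIRST(C)={d}

FOLLOW iteration:
initialize: $ ∈ FOLLOW(S)
round 1:
  A→A a: FOLLOW(A) ⊇ FIRST(a) = {a}; new: +{a}
  S→B: FOLLOW(B) ⊇ FOLLOW(S) ⊇ {$}; new: +{$}
  S→a C: FOLLOW(C) ⊇ FOLLOW(S) ⊇ {$}; new: +{$}
  S→c A: FOLLOW(A) ⊇ FOLLOW(S) ⊇ {$}; new: +{$}
  S: {$}  A: {$,a}  B: {$}  C: {$}
round 2: — fixpoint
  S: {$}  A: {$,a}  B: {$}  C: {$}

FOLLOW(A) = ["$", "a"]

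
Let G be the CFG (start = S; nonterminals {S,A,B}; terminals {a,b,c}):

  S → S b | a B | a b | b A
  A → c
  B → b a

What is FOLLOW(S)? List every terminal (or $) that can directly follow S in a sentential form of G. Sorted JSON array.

Compute FIRST by fixpoint:
[1]
  A via A→c: +{c}
  B via B→b a: +{b}
  S via S→a B: +{a}
  S via S→b A: +{b}
  FIRST(S)={a,b}  FIRST(A)={c}  FIRST(B)={b}
[2] — fixpoint
  FIRST(S)={a,b}  FIRST(A)={c}  FIRST(B)={b}

FOLLOW iteration:
initialize: $ ∈ FOLLOW(S)
[1]
  S→S b: FOLLOW(S) ⊇ FIRST(b) = {b}; new: +{b}
  S→a B: FOLLOW(B) ⊇ FOLLOW(S) ⊇ {$,b}; new: +{$,b}
  S→b A: FOLLOW(A) ⊇ FOLLOW(S) ⊇ {$,b}; new: +{$,b}
  FOLLOW(S)={$,b}  FOLLOW(A)={$,b}  FOLLOW(B)={$,b}
[2] (no change)
  FOLLOW(S)={$,b}  FOLLOW(A)={$,b}  FOLLOW(B)={$,b}

FOLLOW(S) = ["$", "b"]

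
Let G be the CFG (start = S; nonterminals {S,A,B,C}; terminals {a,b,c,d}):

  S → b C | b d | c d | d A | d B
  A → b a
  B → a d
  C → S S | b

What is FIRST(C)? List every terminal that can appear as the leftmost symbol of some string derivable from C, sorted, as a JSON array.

Compute FIRST by fixpoint:
[1]
  A via A→b a: +{b}
  B via B→a d: +{a}
  C via C→b: +{b}
  S via S→b C: +{b}
  S via S→c d: +{c}
  S via S→d A: +{d}
  S: {b,c,d}  A: {b}  B: {a}  C: {b}
[2]
  C via C→S S: +{c,d}
  S: {b,c,d}  A: {b}  B: {a}  C: {b,c,d}
[3] (no change)
  S: {b,c,d}  A: {b}  B: {a}  C: {b,c,d}

FIRST(C) = ["b", "c", "d"]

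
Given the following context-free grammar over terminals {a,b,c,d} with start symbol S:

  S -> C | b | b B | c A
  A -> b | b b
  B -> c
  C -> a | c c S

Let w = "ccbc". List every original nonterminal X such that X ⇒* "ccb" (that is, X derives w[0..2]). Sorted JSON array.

CNF form of G:
  S -> T0 B | T1 A | T1 X3 | a | b
  A -> T0 T0 | b
  B -> c
  C -> T1 X2 | a
  T0 -> b
  T1 -> c
  X2 -> T1 S
  X3 -> T1 S

CYK fill — only the sub-triangle for w[0..2]:
  [0..0]={B,T1}  "c"  orig:{B}
  [1..1]={B,T1}  "c"  orig:{B}
  [2..2]={A,S,T0}  "b"  orig:{A,S}
  [0..1]=∅  "cc"
  [1..2]={S,X2,X3}  "cb"  orig:{S}
  [0..2]={C,S,X2,X3}  "ccb"  orig:{C,S}

Original NTs in T[0,2] deriving "ccb": ["C", "S"]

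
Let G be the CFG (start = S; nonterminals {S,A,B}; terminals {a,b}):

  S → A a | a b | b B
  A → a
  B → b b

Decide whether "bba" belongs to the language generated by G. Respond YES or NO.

Convert to CNF:
  S -> A T1 | T0 B | T1 T0
  A -> a
  B -> T0 T0
  T0 -> b
  T1 -> a

CYK fill:
  cell(0,0) b: {T0}  orig:{}
  cell(1,1) b: {T0}  orig:{}
  cell(2,2) a: {A,T1}  orig:{A}
  cell(0,1) bb: {B}
  cell(1,2) ba: ∅
  cell(0,2) bba: ∅

S ∉ T[0,2] ⇒ NO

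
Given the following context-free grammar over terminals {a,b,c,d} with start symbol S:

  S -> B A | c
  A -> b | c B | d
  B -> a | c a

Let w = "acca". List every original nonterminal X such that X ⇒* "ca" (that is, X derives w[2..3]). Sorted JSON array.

Convert to CNF:
  S -> B A | c
  A -> T0 B | b | d
  B -> T0 T1 | a
  T0 -> c
  T1 -> a

CYK table (by increasing span), restricted to cells inside w[2..3]:
  cell(2,2) c: {S,T0}  orig:{S}
  cell(3,3) a: {B,T1}  orig:{B}
  cell(2,3) ca: {A,B}

Original NTs in T[2,3] deriving "ca": ["A", "B"]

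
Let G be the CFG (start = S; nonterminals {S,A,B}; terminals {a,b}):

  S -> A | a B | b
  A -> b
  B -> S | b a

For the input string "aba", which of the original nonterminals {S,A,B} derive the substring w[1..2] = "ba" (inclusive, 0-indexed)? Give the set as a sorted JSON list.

Convert to CNF:
  S -> T0 B | b
  A -> b
  B -> T0 B | T1 T0 | b
  T0 -> a
  T1 -> b

Fill CYK table bottom-up (cells [i..j] with 1 ≤ i ≤ j ≤ 2 only):
  [1..1]={A,B,S,T1}  "b"  orig:{A,B,S}
  [2..2]={T0}  "a"  orig:{}
  [1..2]={B}  "ba"

Original NTs in T[1,2] deriving "ba": ["B"]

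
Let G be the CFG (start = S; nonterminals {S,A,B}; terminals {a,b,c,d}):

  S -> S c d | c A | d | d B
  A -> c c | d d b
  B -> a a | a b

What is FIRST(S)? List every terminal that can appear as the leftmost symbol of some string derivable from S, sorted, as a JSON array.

FIRST sets, iterate to fixpoint:
iter 1:
  A via A→c c: +{c}
  A via A→d d b: +{d}
  B via B→a a: +{a}
  S via S→c A: +{c}
  S via S→d: +{d}
  S: {c,d}  A: {c,d}  B: {a}
iter 2: done
  S: {c,d}  A: {c,d}  B: {a}

FIRST(S) = ["c", "d"]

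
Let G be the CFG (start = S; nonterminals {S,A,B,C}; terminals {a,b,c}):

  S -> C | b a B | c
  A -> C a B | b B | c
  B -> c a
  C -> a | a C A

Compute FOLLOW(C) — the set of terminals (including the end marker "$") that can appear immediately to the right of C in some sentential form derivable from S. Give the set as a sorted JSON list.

FIRST iteration:
pass 1:
  A via A→b B: +{b}
  A via A→c: +{c}
  B via B→c a: +{c}
  C via C→a: +{a}
  S via S→C: +{a}
  S via S→b a B: +{b}
  S via S→c: +{c}
  FIRST[S]={a,b,c}  FIRST[A]={b,c}  FIRST[B]={c}  FIRST[C]={a}
pass 2:
  A via A→C a B: +{a}
  FIRST[S]={a,b,c}  FIRST[A]={a,b,c}  FIRST[B]={c}  FIRST[C]={a}
pass 3: (no change)
  FIRST[S]={a,b,c}  FIRST[A]={a,b,c}  FIRST[B]={c}  FIRST[C]={a}

FOLLOW sets:
seed FOLLOW(S) with $
pass 1:
  A→C a B: FOLLOW(C) ⊇ FIRST(a) = {a}; new: +{a}
  C→a C A: FOLLOW(C) ⊇ FIRST(A) = {a,b,c}; new: +{b,c}
  C→a C A: FOLLOW(A) ⊇ FOLLOW(C) ⊇ {a,b,c}; new: +{a,b,c}
  S→C: FOLLOW(C) ⊇ FOLLOW(S) ⊇ {$}; new: +{$}
  S→b a B: FOLLOW(B) ⊇ FOLLOW(S) ⊇ {$}; new: +{$}
  FOLLOW(S)={$}  FOLLOW(A)={a,b,c}  FOLLOW(B)={$}  FOLLOW(C)={$,a,b,c}
pass 2:
  A→C a B: FOLLOW(B) ⊇ FOLLOW(A) ⊇ {a,b,c}; new: +{a,b,c}
  C→a C A: FOLLOW(A) ⊇ FOLLOW(C) ⊇ {$,a,b,c}; new: +{$}
  FOLLOW(S)={$}  FOLLOW(A)={$,a,b,c}  FOLLOW(B)={$,a,b,c}  FOLLOW(C)={$,a,b,c}
pass 3: done
  FOLLOW(S)={$}  FOLLOW(A)={$,a,b,c}  FOLLOW(B)={$,a,b,c}  FOLLOW(C)={$,a,b,c}

FOLLOW(C) = ["$", "a", "b", "c"]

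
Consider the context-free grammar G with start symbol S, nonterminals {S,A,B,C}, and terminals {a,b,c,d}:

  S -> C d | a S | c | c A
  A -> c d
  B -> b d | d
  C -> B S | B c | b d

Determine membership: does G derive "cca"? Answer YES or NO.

CNF form of G:
  S -> C T1 | T0 A | T3 S | c
  A -> T0 T1
  B -> T2 T1 | d
  C -> B S | B T0 | T2 T1
  T0 -> c
  T1 -> d
  T2 -> b
  T3 -> a

Fill CYK table bottom-up:
  cell(0,0) c: {S,T0}  orig:{S}
  cell(1,1) c: {S,T0}  orig:{S}
  cell(2,2) a: {T3}  orig:{}
  cell(0,1) cc: ∅
  cell(1,2) ca: ∅
  cell(0,2) cca: ∅

S ∉ T[0,2] ⇒ NO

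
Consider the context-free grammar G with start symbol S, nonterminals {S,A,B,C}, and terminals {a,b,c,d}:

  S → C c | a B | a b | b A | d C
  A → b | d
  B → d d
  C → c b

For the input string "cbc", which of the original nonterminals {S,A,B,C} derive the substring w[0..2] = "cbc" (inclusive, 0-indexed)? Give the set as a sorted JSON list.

CNF form of G:
  S -> C T1 | T0 C | T2 A | T3 B | T3 T2
  A -> b | d
  B -> T0 T0
  C -> T1 T2
  T0 -> d
  T1 -> c
  T2 -> b
  T3 -> a

CYK table (by increasing span), restricted to cells inside w[0..2]:
  cell(0,0) c: {T1}  orig:{}
  cell(1,1) b: {A,T2}  orig:{A}
  cell(2,2) c: {T1}  orig:{}
  cell(0,1) cb: {C}
  cell(1,2) bc: ∅
  cell(0,2) cbc: {S}

Original NTs in T[0,2] deriving "cbc": ["S"]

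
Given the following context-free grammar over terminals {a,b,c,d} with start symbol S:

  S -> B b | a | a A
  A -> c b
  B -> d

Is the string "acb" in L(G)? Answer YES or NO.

Convert to CNF:
  S -> B T1 | T2 A | a
  A -> T0 T1
  B -> d
  T0 -> c
  T1 -> b
  T2 -> a

CYK table (by increasing span):
  [0..0]={S,T2}  "a"  orig:{S}
  [1..1]={T0}  "c"  orig:{}
  [2..2]={T1}  "b"  orig:{}
  [0..1]=∅  "ac"
  [1..2]={A}  "cb"
  [0..2]={S}  "acb"

S ∈ T[0,2] ⇒ YES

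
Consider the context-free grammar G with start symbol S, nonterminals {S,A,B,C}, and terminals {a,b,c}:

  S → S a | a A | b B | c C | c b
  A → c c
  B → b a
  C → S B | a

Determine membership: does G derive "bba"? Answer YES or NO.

CNF form of G:
  S -> S T2 | T0 C | T0 T1 | T1 B | T2 A
  A -> T0 T0
  B -> T1 T2
  C -> S B | a
  T0 -> c
  T1 -> b
  T2 -> a

CYK table (by increasing span):
  cell(0,0) b: {T1}  orig:{}
  cell(1,1) b: {T1}  orig:{}
  cell(2,2) a: {C,T2}  orig:{C}
  cell(0,1) bb: ∅
  cell(1,2) ba: {B}
  cell(0,2) bba: {S}

S ∈ T[0,2] ⇒ YES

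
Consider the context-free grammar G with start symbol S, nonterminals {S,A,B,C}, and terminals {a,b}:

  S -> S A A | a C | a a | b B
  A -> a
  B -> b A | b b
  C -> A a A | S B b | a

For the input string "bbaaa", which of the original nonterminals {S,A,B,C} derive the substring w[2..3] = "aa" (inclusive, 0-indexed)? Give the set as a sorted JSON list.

Convert to CNF:
  S -> S X4 | T0 B | T1 C | T1 T1
  A -> a
  B -> T0 A | T0 T0
  C -> A X2 | S X3 | a
  T0 -> b
  T1 -> a
  X2 -> T1 A
  X3 -> B T0
  X4 -> A A

CYK table (by increasing span) — only the sub-triangle for w[2..3]:
  [2..2]={A,C,T1}  "a"  orig:{A,C}
  [3..3]={A,C,T1}  "a"  orig:{A,C}
  [2..3]={S,X2,X4}  "aa"  orig:{S}

Original NTs in T[2,3] deriving "aa": ["S"]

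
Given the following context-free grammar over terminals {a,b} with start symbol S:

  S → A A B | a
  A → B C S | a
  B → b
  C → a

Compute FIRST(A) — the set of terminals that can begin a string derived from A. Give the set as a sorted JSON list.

FIRST iteration:
iter 1:
  A via A→a: +{a}
  B via B→b: +{b}
  C via C→a: +{a}
  S via S→A A B: +{a}
  FIRST[S]={a}  FIRST[A]={a}  FIRST[B]={b}  FIRST[C]={a}
iter 2:
  A via A→B C S: +{b}
  S via S→A A B: +{b}
  FIRST[S]={a,b}  FIRST[A]={a,b}  FIRST[B]={b}  FIRST[C]={a}
iter 3: (no change)
  FIRST[S]={a,b}  FIRST[A]={a,b}  FIRST[B]={b}  FIRST[C]={a}

FIRST(A) = ["a", "b"]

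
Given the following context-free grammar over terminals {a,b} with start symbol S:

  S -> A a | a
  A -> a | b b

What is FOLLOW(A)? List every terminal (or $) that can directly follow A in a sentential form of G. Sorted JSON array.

FIRST iteration:
[1]
  A via A→a: +{a}
  A via A→b b: +{b}
  S via S→A a: +{a,b}
  FIRST(S)={a,b}  FIRST(A)={a,b}
[2] (no change)
  FIRST(S)={a,b}  FIRST(A)={a,b}

FOLLOW sets:
FOLLOW(S) := {$}
pass 1:
  S→A a: FOLLOW(A) ⊇ FIRST(a) = {a}; new: +{a}
  FOLLOW[S]={$}  FOLLOW[A]={a}
pass 2: — fixpoint
  FOLLOW[S]={$}  FOLLOW[A]={a}

FOLLOW(A) = ["a"]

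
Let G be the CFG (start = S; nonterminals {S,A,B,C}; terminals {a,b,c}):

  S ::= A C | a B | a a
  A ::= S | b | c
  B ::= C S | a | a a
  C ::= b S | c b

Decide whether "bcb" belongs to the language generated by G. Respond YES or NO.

CNF form of G:
  S -> A C | T0 B | T0 T0
  A -> A C | T0 B | T0 T0 | b | c
  B -> C S | T0 T0 | a
  C -> T1 S | T2 T1
  T0 -> a
  T1 -> b
  T2 -> c

CYK fill:
  [0..0]={A,T1}  "b"  orig:{A}
  [1..1]={A,T2}  "c"  orig:{A}
  [2..2]={A,T1}  "b"  orig:{A}
  [0..1]=∅  "bc"
  [1..2]={C}  "cb"
  [0..2]={A,S}  "bcb"

S ∈ T[0,2] ⇒ YES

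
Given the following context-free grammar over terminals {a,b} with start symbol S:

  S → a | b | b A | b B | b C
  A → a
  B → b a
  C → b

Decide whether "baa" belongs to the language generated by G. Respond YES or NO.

Convert to CNF:
  S -> T0 A | T0 B | T0 C | a | b
  A -> a
  B -> T0 T1
  C -> b
  T0 -> b
  T1 -> a

CYK table (by increasing span):
  T[0,0] 'b' = {C,S,T0}  orig:{C,S}
  T[1,1] 'a' = {A,S,T1}  orig:{A,S}
  T[2,2] 'a' = {A,S,T1}  orig:{A,S}
  T[0,1] 'ba' = {B,S}
  T[1,2] 'aa' = ∅
  T[0,2] 'baa' = ∅

S ∉ T[0,2] ⇒ NO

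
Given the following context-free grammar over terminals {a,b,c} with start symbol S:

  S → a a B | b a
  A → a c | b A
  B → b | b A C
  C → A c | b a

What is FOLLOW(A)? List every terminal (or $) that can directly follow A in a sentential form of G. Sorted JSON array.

FIRST sets, iterate to fixpoint:
[1]
  A via A→a c: +{a}
  A via A→b A: +{b}
  B via B→b: +{b}
  C via C→A c: +{a,b}
  S via S→a a B: +{a}
  S via S→b a: +{b}
  S: {a,b}  A: {a,b}  B: {b}  C: {a,b}
[2] (stable)
  S: {a,b}  A: {a,b}  B: {b}  C: {a,b}

FOLLOW sets:
seed FOLLOW(S) with $
round 1:
  B→b A C: FOLLOW(A) ⊇ FIRST(C) = {a,b}; new: +{a,b}
  C→A c: FOLLOW(A) ⊇ FIRST(c) = {c}; new: +{c}
  S→a a B: FOLLOW(B) ⊇ FOLLOW(S) ⊇ {$}; new: +{$}
  FOLLOW[S]={$}  FOLLOW[A]={a,b,c}  FOLLOW[B]={$}  FOLLOW[C]={}
round 2:
  B→b A C: FOLLOW(C) ⊇ FOLLOW(B) ⊇ {$}; new: +{$}
  FOLLOW[S]={$}  FOLLOW[A]={a,b,c}  FOLLOW[B]={$}  FOLLOW[C]={$}
round 3: done
  FOLLOW[S]={$}  FOLLOW[A]={a,b,c}  FOLLOW[B]={$}  FOLLOW[C]={$}

FOLLOW(A) = ["a", "b", "c"]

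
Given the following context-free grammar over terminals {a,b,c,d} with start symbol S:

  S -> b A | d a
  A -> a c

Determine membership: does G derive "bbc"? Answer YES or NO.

Convert to CNF:
  S -> T2 A | T3 T0
  A -> T0 T1
  T0 -> a
  T1 -> c
  T2 -> b
  T3 -> d

CYK fill:
  cell(0,0) b: {T2}  orig:{}
  cell(1,1) b: {T2}  orig:{}
  cell(2,2) c: {T1}  orig:{}
  cell(0,1) bb: ∅
  cell(1,2) bc: ∅
  cell(0,2) bbc: ∅

S ∉ T[0,2] ⇒ NO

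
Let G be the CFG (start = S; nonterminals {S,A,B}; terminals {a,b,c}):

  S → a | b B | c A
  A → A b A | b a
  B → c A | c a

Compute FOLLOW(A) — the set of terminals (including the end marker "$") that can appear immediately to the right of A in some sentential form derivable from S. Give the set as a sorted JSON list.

FIRST iteration:
[1]
  A via A→b a: +{b}
  B via B→c A: +{c}
  S via S→a: +{a}
  S via S→b B: +{b}
  S via S→c A: +{c}
  FIRST[S]={a,b,c}  FIRST[A]={b}  FIRST[B]={c}
[2] (stable)
  FIRST[S]={a,b,c}  FIRST[A]={b}  FIRST[B]={c}

FOLLOW iteration:
FOLLOW(S) := {$}
pass 1:
  A→A b A: FOLLOW(A) ⊇ FIRST(b) = {b}; new: +{b}
  S→b B: FOLLOW(B) ⊇ FOLLOW(S) ⊇ {$}; new: +{$}
  S→c A: FOLLOW(A) ⊇ FOLLOW(S) ⊇ {$}; new: +{$}
  FOLLOW[S]={$}  FOLLOW[A]={$,b}  FOLLOW[B]={$}
pass 2: done
  FOLLOW[S]={$}  FOLLOW[A]={$,b}  FOLLOW[B]={$}

FOLLOW(A) = ["$", "b"]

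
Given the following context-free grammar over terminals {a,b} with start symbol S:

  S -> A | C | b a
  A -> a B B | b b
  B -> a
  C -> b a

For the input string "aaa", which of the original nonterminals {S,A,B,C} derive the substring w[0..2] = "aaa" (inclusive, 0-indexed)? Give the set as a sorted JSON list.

Convert to CNF:
  S -> T0 X3 | T1 T0 | T1 T1
  A -> T0 X2 | T1 T1
  B -> a
  C -> T1 T0
  T0 -> a
  T1 -> b
  X2 -> B B
  X3 -> B B

Fill CYK table bottom-up — only the sub-triangle for w[0..2]:
  [0..0]={B,T0}  "a"  orig:{B}
  [1..1]={B,T0}  "a"  orig:{B}
  [2..2]={B,T0}  "a"  orig:{B}
  [0..1]={X2,X3}  "aa"  orig:{}
  [1..2]={X2,X3}  "aa"  orig:{}
  [0..2]={A,S}  "aaa"

Original NTs in T[0,2] deriving "aaa": ["A", "S"]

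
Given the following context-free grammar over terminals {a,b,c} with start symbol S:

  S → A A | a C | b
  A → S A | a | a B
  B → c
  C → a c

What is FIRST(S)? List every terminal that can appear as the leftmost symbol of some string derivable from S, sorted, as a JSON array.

Compute FIRST by fixpoint:
pass 1:
  A via A→a: +{a}
  B via B→c: +{c}
  C via C→a c: +{a}
  S via S→A A: +{a}
  S via S→b: +{b}
  FIRST(S)={a,b}  FIRST(A)={a}  FIRST(B)={c}  FIRST(C)={a}
pass 2:
  A via A→S A: +{b}
  FIRST(S)={a,b}  FIRST(A)={a,b}  FIRST(B)={c}  FIRST(C)={a}
pass 3: — fixpoint
  FIRST(S)={a,b}  FIRST(A)={a,b}  FIRST(B)={c}  FIRST(C)={a}

FIRST(S) = ["a", "b"]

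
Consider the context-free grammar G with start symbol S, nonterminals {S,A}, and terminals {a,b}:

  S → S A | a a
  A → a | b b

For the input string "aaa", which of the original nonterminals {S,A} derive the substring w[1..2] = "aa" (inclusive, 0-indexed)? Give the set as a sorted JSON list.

Convert to CNF:
  S -> S A | T1 T1
  A -> T0 T0 | a
  T0 -> b
  T1 -> a

CYK table (by increasing span) (cells [i..j] with 1 ≤ i ≤ j ≤ 2 only):
  T[1,1] 'a' = {A,T1}  orig:{A}
  T[2,2] 'a' = {A,T1}  orig:{A}
  T[1,2] 'aa' = {S}

Original NTs in T[1,2] deriving "aa": ["S"]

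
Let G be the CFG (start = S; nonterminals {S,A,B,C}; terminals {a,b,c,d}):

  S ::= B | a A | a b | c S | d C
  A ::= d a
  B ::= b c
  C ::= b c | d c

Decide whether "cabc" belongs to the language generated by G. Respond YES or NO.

Convert to CNF:
  S -> T0 C | T1 A | T1 T2 | T2 T3 | T3 S
  A -> T0 T1
  B -> T2 T3
  C -> T0 T3 | T2 T3
  T0 -> d
  T1 -> a
  T2 -> b
  T3 -> c

CYK fill:
  [0..0]={T3}  "c"  orig:{}
  [1..1]={T1}  "a"  orig:{}
  [2..2]={T2}  "b"  orig:{}
  [3..3]={T3}  "c"  orig:{}
  [0..1]=∅  "ca"
  [1..2]={S}  "ab"
  [2..3]={B,C,S}  "bc"
  [0..2]={S}  "cab"
  [1..3]=∅  "abc"
  [0..3]=∅  "cabc"

S ∉ T[0,3] ⇒ NO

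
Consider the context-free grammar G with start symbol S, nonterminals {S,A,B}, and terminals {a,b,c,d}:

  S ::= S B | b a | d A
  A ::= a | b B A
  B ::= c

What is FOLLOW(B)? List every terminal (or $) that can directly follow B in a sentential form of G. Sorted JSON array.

FIRST iteration:
[1]
  A via A→a: +{a}
  A via A→b B A: +{b}
  B via B→c: +{c}
  S via S→b a: +{b}
  S via S→d A: +{d}
  FIRST[S]={b,d}  FIRST[A]={a,b}  FIRST[B]={c}
[2] (stable)
  FIRST[S]={b,d}  FIRST[A]={a,b}  FIRST[B]={c}

FOLLOW sets:
seed FOLLOW(S) with $
[1]
  A→b B A: FOLLOW(B) ⊇ FIRST(A) = {a,b}; new: +{a,b}
  S→S B: FOLLOW(S) ⊇ FIRST(B) = {c}; new: +{c}
  S→S B: FOLLOW(B) ⊇ FOLLOW(S) ⊇ {$,c}; new: +{$,c}
  S→d A: FOLLOW(A) ⊇ FOLLOW(S) ⊇ {$,c}; new: +{$,c}
  FOLLOW(S)={$,c}  FOLLOW(A)={$,c}  FOLLOW(B)={$,a,b,c}
[2] (stable)
  FOLLOW(S)={$,c}  FOLLOW(A)={$,c}  FOLLOW(B)={$,a,b,c}

FOLLOW(B) = ["$", "a", "b", "c"]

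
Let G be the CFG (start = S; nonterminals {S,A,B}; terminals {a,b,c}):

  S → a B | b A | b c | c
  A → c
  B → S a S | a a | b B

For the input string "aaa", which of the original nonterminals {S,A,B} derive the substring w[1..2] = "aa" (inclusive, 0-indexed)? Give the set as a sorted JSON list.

CNF form of G:
  S -> T0 B | T1 A | T1 T2 | c
  A -> c
  B -> S X3 | T0 T0 | T1 B
  T0 -> a
  T1 -> b
  T2 -> c
  X3 -> T0 S

CYK fill — only the sub-triangle for w[1..2]:
  cell(1,1) a: {T0}  orig:{}
  cell(2,2) a: {T0}  orig:{}
  cell(1,2) aa: {B}

Original NTs in T[1,2] deriving "aa": ["B"]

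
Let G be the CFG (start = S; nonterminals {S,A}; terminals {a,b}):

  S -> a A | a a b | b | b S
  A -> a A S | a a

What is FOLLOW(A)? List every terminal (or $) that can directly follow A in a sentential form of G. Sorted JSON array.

FIRST sets, iterate to fixpoint:
[1]
  A via A→a A S: +{a}
  S via S→a A: +{a}
  S via S→b: +{b}
  S: {a,b}  A: {a}
[2] (stable)
  S: {a,b}  A: {a}

FOLLOW iteration:
initialize: $ ∈ FOLLOW(S)
[1]
  A→a A S: FOLLOW(A) ⊇ FIRST(S) = {a,b}; new: +{a,b}
  A→a A S: FOLLOW(S) ⊇ FOLLOW(A) ⊇ {a,b}; new: +{a,b}
  S→a A: FOLLOW(A) ⊇ FOLLOW(S) ⊇ {$,a,b}; new: +{$}
  S: {$,a,b}  A: {$,a,b}
[2] done
  S: {$,a,b}  A: {$,a,b}

FOLLOW(A) = ["$", "a", "b"]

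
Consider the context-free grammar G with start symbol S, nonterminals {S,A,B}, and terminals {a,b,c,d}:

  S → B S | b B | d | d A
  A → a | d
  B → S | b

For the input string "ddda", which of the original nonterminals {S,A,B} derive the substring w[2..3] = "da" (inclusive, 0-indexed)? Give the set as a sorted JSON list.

Convert to CNF:
  S -> B S | T0 B | T1 A | d
  A -> a | d
  B -> B S | T0 B | T1 A | b | d
  T0 -> b
  T1 -> d

Fill CYK table bottom-up, restricted to cells inside w[2..3]:
  [2..2]={A,B,S,T1}  "d"  orig:{A,B,S}
  [3..3]={A}  "a"
  [2..3]={B,S}  "da"

Original NTs in T[2,3] deriving "da": ["B", "S"]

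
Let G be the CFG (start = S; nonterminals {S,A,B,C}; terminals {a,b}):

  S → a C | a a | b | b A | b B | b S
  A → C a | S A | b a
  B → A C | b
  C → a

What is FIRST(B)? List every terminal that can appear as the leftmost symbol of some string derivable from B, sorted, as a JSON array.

FIRST sets, iterate to fixpoint:
round 1:
  A via A→b a: +{b}
  B via B→A C: +{b}
  C via C→a: +{a}
  S via S→a C: +{a}
  S via S→b: +{b}
  FIRST(S)={a,b}  FIRST(A)={b}  FIRST(B)={b}  FIRST(C)={a}
round 2:
  A via A→C a: +{a}
  B via B→A C: +{a}
  FIRST(S)={a,b}  FIRST(A)={a,b}  FIRST(B)={a,b}  FIRST(C)={a}
round 3: — fixpoint
  FIRST(S)={a,b}  FIRST(A)={a,b}  FIRST(B)={a,b}  FIRST(C)={a}

FIRST(B) = ["a", "b"]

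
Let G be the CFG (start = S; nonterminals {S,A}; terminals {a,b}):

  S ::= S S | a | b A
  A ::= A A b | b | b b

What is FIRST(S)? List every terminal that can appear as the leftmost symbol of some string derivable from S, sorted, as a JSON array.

FIRST iteration:
round 1:
  A via A→b: +{b}
  S via S→a: +{a}
  S via S→b A: +{b}
  FIRST[S]={a,b}  FIRST[A]={b}
round 2: (no change)
  FIRST[S]={a,b}  FIRST[A]={b}

FIRST(S) = ["a", "b"]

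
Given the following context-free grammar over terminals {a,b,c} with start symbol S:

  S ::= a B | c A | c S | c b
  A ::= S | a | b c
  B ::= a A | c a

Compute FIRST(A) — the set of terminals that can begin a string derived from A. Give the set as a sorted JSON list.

FIRST sets, iterate to fixpoint:
round 1:
  A via A→a: +{a}
  A via A→b c: +{b}
  B via B→a A: +{a}
  B via B→c a: +{c}
  S via S→a B: +{a}
  S via S→c A: +{c}
  FIRST(S)={a,c}  FIRST(A)={a,b}  FIRST(B)={a,c}
round 2:
  A via A→S: +{c}
  FIRST(S)={a,c}  FIRST(A)={a,b,c}  FIRST(B)={a,c}
round 3: — fixpoint
  FIRST(S)={a,c}  FIRST(A)={a,b,c}  FIRST(B)={a,c}

FIRST(A) = ["a", "b", "c"]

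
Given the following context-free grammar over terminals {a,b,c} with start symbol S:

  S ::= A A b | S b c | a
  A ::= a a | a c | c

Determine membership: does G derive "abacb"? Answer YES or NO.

CNF form of G:
  S -> A X3 | S X4 | a
  A -> T0 T0 | T0 T1 | c
  T0 -> a
  T1 -> c
  T2 -> b
  X3 -> A T2
  X4 -> T2 T1

CYK fill:
  T[0,0] 'a' = {S,T0}  orig:{S}
  T[1,1] 'b' = {T2}  orig:{}
  T[2,2] 'a' = {S,T0}  orig:{S}
  T[3,3] 'c' = {A,T1}  orig:{A}
  T[4,4] 'b' = {T2}  orig:{}
  T[0,1] 'ab' = ∅
  T[1,2] 'ba' = ∅
  T[2,3] 'ac' = {A}
  T[3,4] 'cb' = {X3}  orig:{}
  T[0,2] 'aba' = ∅
  T[1,3] 'bac' = ∅
  T[2,4] 'acb' = {X3}  orig:{}
  T[0,3] 'abac' = ∅
  T[1,4] 'bacb' = ∅
  T[0,4] 'abacb' = ∅

S ∉ T[0,4] ⇒ NO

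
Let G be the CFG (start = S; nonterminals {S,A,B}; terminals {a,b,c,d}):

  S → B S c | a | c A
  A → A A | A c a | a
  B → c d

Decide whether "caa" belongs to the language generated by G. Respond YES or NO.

CNF form of G:
  S -> B X4 | T0 A | a
  A -> A A | A X3 | a
  B -> T0 T2
  T0 -> c
  T1 -> a
  T2 -> d
  X3 -> T0 T1
  X4 -> S T0

CYK fill:
  T[0,0] 'c' = {T0}  orig:{}
  T[1,1] 'a' = {A,S,T1}  orig:{A,S}
  T[2,2] 'a' = {A,S,T1}  orig:{A,S}
  T[0,1] 'ca' = {S,X3}  orig:{S}
  T[1,2] 'aa' = {A}
  T[0,2] 'caa' = {S}

S ∈ T[0,2] ⇒ YES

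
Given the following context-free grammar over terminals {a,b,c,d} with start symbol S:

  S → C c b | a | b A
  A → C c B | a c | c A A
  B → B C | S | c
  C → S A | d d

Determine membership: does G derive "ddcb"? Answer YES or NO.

CNF form of G:
  S -> C X7 | T2 A | a
  A -> C X4 | T0 X5 | T1 T0
  B -> B C | C X6 | T2 A | a | c
  C -> S A | T3 T3
  T0 -> c
  T1 -> a
  T2 -> b
  T3 -> d
  X4 -> T0 B
  X5 -> A A
  X6 -> T0 T2
  X7 -> T0 T2

CYK fill:
  T[0,0] 'd' = {T3}  orig:{}
  T[1,1] 'd' = {T3}  orig:{}
  T[2,2] 'c' = {B,T0}  orig:{B}
  T[3,3] 'b' = {T2}  orig:{}
  T[0,1] 'dd' = {C}
  T[1,2] 'dc' = ∅
  T[2,3] 'cb' = {X6,X7}  orig:{}
  T[0,2] 'ddc' = ∅
  T[1,3] 'dcb' = ∅
  T[0,3] 'ddcb' = {B,S}

S ∈ T[0,3] ⇒ YES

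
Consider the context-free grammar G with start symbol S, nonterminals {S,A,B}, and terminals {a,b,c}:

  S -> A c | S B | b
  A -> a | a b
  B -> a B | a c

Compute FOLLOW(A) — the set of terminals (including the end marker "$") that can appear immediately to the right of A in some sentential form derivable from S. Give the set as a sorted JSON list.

FIRST iteration:
iter 1:
  A via A→a: +{a}
  B via B→a B: +{a}
  S via S→A c: +{a}
  S via S→b: +{b}
  FIRST[S]={a,b}  FIRST[A]={a}  FIRST[B]={a}
iter 2: done
  FIRST[S]={a,b}  FIRST[A]={a}  FIRST[B]={a}

Compute FOLLOW by fixpoint:
seed FOLLOW(S) with $
iter 1:
  S→A c: FOLLOW(A) ⊇ FIRST(c) = {c}; new: +{c}
  S→S B: FOLLOW(S) ⊇ FIRST(B) = {a}; new: +{a}
  S→S B: FOLLOW(B) ⊇ FOLLOW(S) ⊇ {$,a}; new: +{$,a}
  S: {$,a}  A: {c}  B: {$,a}
iter 2: (no change)
  S: {$,a}  A: {c}  B: {$,a}

FOLLOW(A) = ["c"]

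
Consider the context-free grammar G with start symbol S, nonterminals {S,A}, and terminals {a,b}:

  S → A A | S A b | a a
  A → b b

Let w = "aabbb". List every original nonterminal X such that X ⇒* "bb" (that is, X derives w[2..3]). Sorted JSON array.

Convert to CNF:
  S -> A A | S X2 | T1 T1
  A -> T0 T0
  T0 -> b
  T1 -> a
  X2 -> A T0

CYK fill, restricted to cells inside w[2..3]:
  T[2,2] 'b' = {T0}  orig:{}
  T[3,3] 'b' = {T0}  orig:{}
  T[2,3] 'bb' = {A}

Original NTs in T[2,3] deriving "bb": ["A"]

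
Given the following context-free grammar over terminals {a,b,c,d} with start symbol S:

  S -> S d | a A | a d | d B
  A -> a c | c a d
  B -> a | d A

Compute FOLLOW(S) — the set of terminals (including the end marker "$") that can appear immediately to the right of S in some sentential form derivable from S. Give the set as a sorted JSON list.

FIRST iteration:
iter 1:
  A via A→a c: +{a}
  A via A→c a d: +{c}
  B via B→a: +{a}
  B via B→d A: +{d}
  S via S→a A: +{a}
  S via S→d B: +{d}
  FIRST[S]={a,d}  FIRST[A]={a,c}  FIRST[B]={a,d}
iter 2: (no change)
  FIRST[S]={a,d}  FIRST[A]={a,c}  FIRST[B]={a,d}

FOLLOW sets:
initialize: $ ∈ FOLLOW(S)
iter 1:
  S→S d: FOLLOW(S) ⊇ FIRST(d) = {d}; new: +{d}
  S→a A: FOLLOW(A) ⊇ FOLLOW(S) ⊇ {$,d}; new: +{$,d}
  S→d B: FOLLOW(B) ⊇ FOLLOW(S) ⊇ {$,d}; new: +{$,d}
  FOLLOW[S]={$,d}  FOLLOW[A]={$,d}  FOLLOW[B]={$,d}
iter 2: — fixpoint
  FOLLOW[S]={$,d}  FOLLOW[A]={$,d}  FOLLOW[B]={$,d}

FOLLOW(S) = ["$", "d"]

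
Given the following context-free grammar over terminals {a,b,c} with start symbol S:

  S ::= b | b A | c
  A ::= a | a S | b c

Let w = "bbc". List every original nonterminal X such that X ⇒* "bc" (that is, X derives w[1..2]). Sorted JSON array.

Convert to CNF:
  S -> T1 A | b | c
  A -> T0 S | T1 T2 | a
  T0 -> a
  T1 -> b
  T2 -> c

Fill CYK table bottom-up — only the sub-triangle for w[1..2]:
  cell(1,1) b: {S,T1}  orig:{S}
  cell(2,2) c: {S,T2}  orig:{S}
  cell(1,2) bc: {A}

Original NTs in T[1,2] deriving "bc": ["A"]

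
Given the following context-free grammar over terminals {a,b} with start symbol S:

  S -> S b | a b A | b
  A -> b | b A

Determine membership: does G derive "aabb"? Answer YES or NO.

Convert to CNF:
  S -> S T0 | T1 X2 | b
  A -> T0 A | b
  T0 -> b
  T1 -> a
  X2 -> T0 A

CYK fill:
  cell(0,0) a: {T1}  orig:{}
  cell(1,1) a: {T1}  orig:{}
  cell(2,2) b: {A,S,T0}  orig:{A,S}
  cell(3,3) b: {A,S,T0}  orig:{A,S}
  cell(0,1) aa: ∅
  cell(1,2) ab: ∅
  cell(2,3) bb: {A,S,X2}  orig:{A,S}
  cell(0,2) aab: ∅
  cell(1,3) abb: {S}
  cell(0,3) aabb: ∅

S ∉ T[0,3] ⇒ NO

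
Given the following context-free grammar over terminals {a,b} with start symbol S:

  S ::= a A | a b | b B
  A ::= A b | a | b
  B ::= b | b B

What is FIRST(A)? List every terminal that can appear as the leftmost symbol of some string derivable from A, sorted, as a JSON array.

FIRST sets, iterate to fixpoint:
iter 1:
  A via A→a: +{a}
  A via A→b: +{b}
  B via B→b: +{b}
  S via S→a A: +{a}
  S via S→b B: +{b}
  FIRST(S)={a,b}  FIRST(A)={a,b}  FIRST(B)={b}
iter 2: (stable)
  FIRST(S)={a,b}  FIRST(A)={a,b}  FIRST(B)={b}

FIRST(A) = ["a", "b"]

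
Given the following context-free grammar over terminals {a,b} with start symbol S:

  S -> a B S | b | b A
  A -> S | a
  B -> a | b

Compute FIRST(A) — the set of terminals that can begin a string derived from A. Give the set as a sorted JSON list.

FIRST iteration:
iter 1:
  A via A→a: +{a}
  B via B→a: +{a}
  B via B→b: +{b}
  S via S→a B S: +{a}
  S via S→b: +{b}
  FIRST(S)={a,b}  FIRST(A)={a}  FIRST(B)={a,b}
iter 2:
  A via A→S: +{b}
  FIRST(S)={a,b}  FIRST(A)={a,b}  FIRST(B)={a,b}
iter 3: — fixpoint
  FIRST(S)={a,b}  FIRST(A)={a,b}  FIRST(B)={a,b}

FIRST(A) = ["a", "b"]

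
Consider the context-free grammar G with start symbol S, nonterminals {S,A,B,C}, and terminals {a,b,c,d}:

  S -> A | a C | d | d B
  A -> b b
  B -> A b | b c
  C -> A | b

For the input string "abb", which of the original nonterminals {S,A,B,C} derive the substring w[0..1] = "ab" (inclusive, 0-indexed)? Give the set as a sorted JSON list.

Convert to CNF:
  S -> T0 T0 | T2 C | T3 B | d
  A -> T0 T0
  B -> A T0 | T0 T1
  C -> T0 T0 | b
  T0 -> b
  T1 -> c
  T2 -> a
  T3 -> d

CYK table (by increasing span) — only the sub-triangle for w[0..1]:
  [0..0]={T2}  "a"  orig:{}
  [1..1]={C,T0}  "b"  orig:{C}
  [0..1]={S}  "ab"

Original NTs in T[0,1] deriving "ab": ["S"]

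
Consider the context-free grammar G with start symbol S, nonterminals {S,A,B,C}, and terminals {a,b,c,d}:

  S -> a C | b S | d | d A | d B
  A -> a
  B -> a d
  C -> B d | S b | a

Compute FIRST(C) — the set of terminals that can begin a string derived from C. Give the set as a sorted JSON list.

FIRST sets, iterate to fixpoint:
round 1:
  A via A→a: +{a}
  B via B→a d: +{a}
  C via C→B d: +{a}
  S via S→a C: +{a}
  S via S→b S: +{b}
  S via S→d: +{d}
  S: {a,b,d}  A: {a}  B: {a}  C: {a}
round 2:
  C via C→S b: +{b,d}
  S: {a,b,d}  A: {a}  B: {a}  C: {a,b,d}
round 3: — fixpoint
  S: {a,b,d}  A: {a}  B: {a}  C: {a,b,d}

FIRST(C) = ["a", "b", "d"]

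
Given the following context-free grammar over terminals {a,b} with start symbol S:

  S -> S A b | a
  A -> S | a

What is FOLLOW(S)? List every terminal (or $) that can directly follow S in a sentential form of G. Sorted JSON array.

Compute FIRST by fixpoint:
round 1:
  A via A→a: +{a}
  S via S→a: +{a}
  FIRST(S)={a}  FIRST(A)={a}
round 2: done
  FIRST(S)={a}  FIRST(A)={a}

FOLLOW iteration:
initialize: $ ∈ FOLLOW(S)
pass 1:
  S→S A b: FOLLOW(S) ⊇ FIRST(A) = {a}; new: +{a}
  S→S A b: FOLLOW(A) ⊇ FIRST(b) = {b}; new: +{b}
  S: {$,a}  A: {b}
pass 2:
  A→S: FOLLOW(S) ⊇ FOLLOW(A) ⊇ {b}; new: +{b}
  S: {$,a,b}  A: {b}
pass 3: (no change)
  S: {$,a,b}  A: {b}

FOLLOW(S) = ["$", "a", "b"]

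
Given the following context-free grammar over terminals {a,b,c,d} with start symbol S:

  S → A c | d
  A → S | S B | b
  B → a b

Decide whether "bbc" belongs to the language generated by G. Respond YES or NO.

CNF form of G:
  S -> A T0 | d
  A -> A T0 | S B | b | d
  B -> T1 T2
  T0 -> c
  T1 -> a
  T2 -> b

CYK fill:
  T[0,0] 'b' = {A,T2}  orig:{A}
  T[1,1] 'b' = {A,T2}  orig:{A}
  T[2,2] 'c' = {T0}  orig:{}
  T[0,1] 'bb' = ∅
  T[1,2] 'bc' = {A,S}
  T[0,2] 'bbc' = ∅

S ∉ T[0,2] ⇒ NO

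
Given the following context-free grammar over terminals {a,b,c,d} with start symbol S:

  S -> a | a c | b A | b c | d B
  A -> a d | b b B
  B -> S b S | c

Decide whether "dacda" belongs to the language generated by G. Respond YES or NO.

CNF form of G:
  S -> T0 T3 | T1 B | T2 A | T2 T3 | a
  A -> T0 T1 | T2 X4
  B -> S X5 | c
  T0 -> a
  T1 -> d
  T2 -> b
  T3 -> c
  X4 -> T2 B
  X5 -> T2 S

Fill CYK table bottom-up:
  [0..0]={T1}  "d"  orig:{}
  [1..1]={S,T0}  "a"  orig:{S}
  [2..2]={B,T3}  "c"  orig:{B}
  [3..3]={T1}  "d"  orig:{}
  [4..4]={S,T0}  "a"  orig:{S}
  [0..1]=∅  "da"
  [1..2]={S}  "ac"
  [2..3]=∅  "cd"
  [3..4]=∅  "da"
  [0..2]=∅  "dac"
  [1..3]=∅  "acd"
  [2..4]=∅  "cda"
  [0..3]=∅  "dacd"
  [1..4]=∅  "acda"
  [0..4]=∅  "dacda"

S ∉ T[0,4] ⇒ NO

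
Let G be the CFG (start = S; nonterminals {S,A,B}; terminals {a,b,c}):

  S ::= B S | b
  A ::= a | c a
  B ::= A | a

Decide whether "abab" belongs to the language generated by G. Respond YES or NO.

CNF form of G:
  S -> B S | b
  A -> T0 T1 | a
  B -> T0 T1 | a
  T0 -> c
  T1 -> a

Fill CYK table bottom-up:
  cell(0,0) a: {A,B,T1}  orig:{A,B}
  cell(1,1) b: {S}
  cell(2,2) a: {A,B,T1}  orig:{A,B}
  cell(3,3) b: {S}
  cell(0,1) ab: {S}
  cell(1,2) ba: ∅
  cell(2,3) ab: {S}
  cell(0,2) aba: ∅
  cell(1,3) bab: ∅
  cell(0,3) abab: ∅

S ∉ T[0,3] ⇒ NO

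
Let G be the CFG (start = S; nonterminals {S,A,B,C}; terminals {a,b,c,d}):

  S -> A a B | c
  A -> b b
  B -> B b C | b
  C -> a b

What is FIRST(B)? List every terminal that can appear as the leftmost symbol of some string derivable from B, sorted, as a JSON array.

FIRST sets, iterate to fixpoint:
iter 1:
  A via A→b b: +{b}
  B via B→b: +{b}
  C via C→a b: +{a}
  S via S→A a B: +{b}
  S via S→c: +{c}
  FIRST(S)={b,c}  FIRST(A)={b}  FIRST(B)={b}  FIRST(C)={a}
iter 2: (no change)
  FIRST(S)={b,c}  FIRST(A)={b}  FIRST(B)={b}  FIRST(C)={a}

FIRST(B) = ["b"]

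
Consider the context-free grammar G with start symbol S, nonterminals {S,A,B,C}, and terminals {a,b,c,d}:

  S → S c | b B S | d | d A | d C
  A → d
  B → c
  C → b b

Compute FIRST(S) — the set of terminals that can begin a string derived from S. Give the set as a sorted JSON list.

FIRST iteration:
iter 1:
  A via A→d: +{d}
  B via B→c: +{c}
  C via C→b b: +{b}
  S via S→b B S: +{b}
  S via S→d: +{d}
  FIRST(S)={b,d}  FIRST(A)={d}  FIRST(B)={c}  FIRST(C)={b}
iter 2: (stable)
  FIRST(S)={b,d}  FIRST(A)={d}  FIRST(B)={c}  FIRST(C)={b}

FIRST(S) = ["b", "d"]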